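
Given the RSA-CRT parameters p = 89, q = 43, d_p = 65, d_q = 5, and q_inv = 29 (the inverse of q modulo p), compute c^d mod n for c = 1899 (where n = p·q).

725

m₁ = c^(d_p) mod p: c ≡ 30 (mod 89), and 30^65 mod 89 = 13.
m₂ = c^(d_q) mod q: c ≡ 7 (mod 43), and 7^5 mod 43 = 37.
h = q_inv·(m₁ − m₂) mod p = 29·(13 − 37) mod 89 = 16.
m = m₂ + h·q = 37 + 16·43 = 725.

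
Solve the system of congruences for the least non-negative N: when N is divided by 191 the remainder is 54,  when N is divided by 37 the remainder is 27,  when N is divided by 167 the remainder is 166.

596356

The moduli are pairwise coprime; M = 191·37·167 = 1180189.
M/191 = 6179; 6179 ≡ 67 (mod 191); 67·134 ≡ 1, so inverse 134.
M/37 = 31897; 31897 ≡ 3 (mod 37); 3·25 ≡ 1, so inverse 25.
M/167 = 7067; 7067 ≡ 53 (mod 167); 53·104 ≡ 1, so inverse 104.
N ≡ 54·6179·134 + 27·31897·25 + 166·7067·104 = 188246407.
188246407 mod 1180189 = 596356.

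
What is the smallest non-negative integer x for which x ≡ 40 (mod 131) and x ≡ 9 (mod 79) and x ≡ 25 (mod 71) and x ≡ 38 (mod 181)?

From x ≡ 40 (mod 131) write x = 40 + 131t. Substituting into x ≡ 9 (mod 79) gives 131t ≡ 48 (mod 79), and since 52⁻¹ ≡ 38 (mod 79), t ≡ 7. Hence x ≡ 40 + 131·7 = 957 (mod 10349).
From x ≡ 957 (mod 10349) write x = 957 + 10349t. Substituting into x ≡ 25 (mod 71) gives 10349t ≡ 62 (mod 71), and since 54⁻¹ ≡ 25 (mod 71), t ≡ 59. Hence x ≡ 957 + 10349·59 = 611548 (mod 734779).
From x ≡ 611548 (mod 734779) write x = 611548 + 734779t. Substituting into x ≡ 38 (mod 181) gives 734779t ≡ 89 (mod 181), and since 100⁻¹ ≡ 143 (mod 181), t ≡ 57. Hence x ≡ 611548 + 734779·57 = 42493951 (mod 132994999).

42493951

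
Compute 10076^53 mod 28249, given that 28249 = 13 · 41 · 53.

Mod 13: 10076 ≡ 1; by Fermat, exponent reduces to 53 mod 12 = 5; 1^5 ≡ 1 (mod 13).
Mod 41: 10076 ≡ 31; by Fermat, exponent reduces to 53 mod 40 = 13; 31^13 ≡ 25 (mod 41).
Mod 53: 10076 ≡ 6; by Fermat, exponent reduces to 53 mod 52 = 1; 6^1 ≡ 6 (mod 53).
Combine by CRT: x ≡ 1 (mod 13), x ≡ 25 (mod 41), x ≡ 6 (mod 53) ⇒ x ≡ 17655 (mod 28249).

17655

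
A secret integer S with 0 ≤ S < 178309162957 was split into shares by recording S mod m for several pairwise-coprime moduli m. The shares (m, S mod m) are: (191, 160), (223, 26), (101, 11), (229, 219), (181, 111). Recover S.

163679541228

The moduli are pairwise coprime; N = 191·223·101·229·181 = 178309162957.
N/191 = 933555827; 933555827 ≡ 161 (mod 191); 161·70 ≡ 1, so inverse 70.
N/223 = 799592659; 799592659 ≡ 68 (mod 223); 68·82 ≡ 1, so inverse 82.
N/101 = 1765437257; 1765437257 ≡ 81 (mod 101); 81·5 ≡ 1, so inverse 5.
N/229 = 778642633; 778642633 ≡ 39 (mod 229); 39·47 ≡ 1, so inverse 47.
N/181 = 985133497; 985133497 ≡ 91 (mod 181); 91·2 ≡ 1, so inverse 2.
S ≡ 160·933555827·70 + 26·799592659·82 + 11·1765437257·5 + 219·778642633·47 + 111·985133497·2 = 20490924118326.
20490924118326 mod 178309162957 = 163679541228.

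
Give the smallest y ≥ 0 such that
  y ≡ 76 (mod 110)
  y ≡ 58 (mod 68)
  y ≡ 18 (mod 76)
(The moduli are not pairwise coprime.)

gcd(110, 68) = 2 and 2 | (58 − 76), so the pair is consistent; merging gives y ≡ 2166 (mod 3740), where 3740 = lcm(110, 68).
gcd(3740, 76) = 4 and 4 | (18 − 2166), so the pair is consistent; merging gives y ≡ 50786 (mod 71060), where 71060 = lcm(3740, 76).
The solution is unique modulo lcm(110, 68, 76) = 71060.

50786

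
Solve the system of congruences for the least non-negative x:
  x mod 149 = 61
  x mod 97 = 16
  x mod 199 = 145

1373245

The moduli are pairwise coprime; N = 149·97·199 = 2876147.
N/149 = 19303; 19303 ≡ 82 (mod 149); 82·20 ≡ 1, so inverse 20.
N/97 = 29651; 29651 ≡ 66 (mod 97); 66·25 ≡ 1, so inverse 25.
N/199 = 14453; 14453 ≡ 125 (mod 199); 125·121 ≡ 1, so inverse 121.
x ≡ 61·19303·20 + 16·29651·25 + 145·14453·121 = 288987945.
288987945 mod 2876147 = 1373245.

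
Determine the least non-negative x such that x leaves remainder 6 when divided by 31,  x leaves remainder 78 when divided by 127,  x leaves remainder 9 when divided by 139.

367108

The moduli are pairwise coprime; N = 31·127·139 = 547243.
N/31 = 17653; 17653 ≡ 14 (mod 31); 14·20 ≡ 1, so inverse 20.
N/127 = 4309; 4309 ≡ 118 (mod 127); 118·14 ≡ 1, so inverse 14.
N/139 = 3937; 3937 ≡ 45 (mod 139); 45·34 ≡ 1, so inverse 34.
x ≡ 6·17653·20 + 78·4309·14 + 9·3937·34 = 8028510.
8028510 mod 547243 = 367108.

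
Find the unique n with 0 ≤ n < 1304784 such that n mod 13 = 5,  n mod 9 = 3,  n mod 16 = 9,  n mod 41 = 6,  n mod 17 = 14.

516729

From n ≡ 5 (mod 13) write n = 5 + 13t. Substituting into n ≡ 3 (mod 9) gives 13t ≡ 7 (mod 9), and since 4⁻¹ ≡ 7 (mod 9), t ≡ 4. Hence n ≡ 5 + 13·4 = 57 (mod 117).
From n ≡ 57 (mod 117) write n = 57 + 117t. Substituting into n ≡ 9 (mod 16) gives 117t ≡ 0 (mod 16), and since 5⁻¹ ≡ 13 (mod 16), t ≡ 0. Hence n ≡ 57 + 117·0 = 57 (mod 1872).
From n ≡ 57 (mod 1872) write n = 57 + 1872t. Substituting into n ≡ 6 (mod 41) gives 1872t ≡ 31 (mod 41), and since 27⁻¹ ≡ 38 (mod 41), t ≡ 30. Hence n ≡ 57 + 1872·30 = 56217 (mod 76752).
From n ≡ 56217 (mod 76752) write n = 56217 + 76752t. Substituting into n ≡ 14 (mod 17) gives 76752t ≡ 16 (mod 17), and since 14⁻¹ ≡ 11 (mod 17), t ≡ 6. Hence n ≡ 56217 + 76752·6 = 516729 (mod 1304784).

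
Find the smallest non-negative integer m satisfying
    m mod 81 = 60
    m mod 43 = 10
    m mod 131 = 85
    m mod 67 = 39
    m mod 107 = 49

3223510404

The moduli are pairwise coprime; N = 81·43·131·67·107 = 3271021137.
N/81 = 40382977; 40382977 ≡ 22 (mod 81); 22·70 ≡ 1, so inverse 70.
N/43 = 76070259; 76070259 ≡ 34 (mod 43); 34·19 ≡ 1, so inverse 19.
N/131 = 24969627; 24969627 ≡ 110 (mod 131); 110·106 ≡ 1, so inverse 106.
N/67 = 48821211; 48821211 ≡ 53 (mod 67); 53·43 ≡ 1, so inverse 43.
N/107 = 30570291; 30570291 ≡ 70 (mod 107); 70·26 ≡ 1, so inverse 26.
m ≡ 60·40382977·70 + 10·76070259·19 + 85·24969627·106 + 39·48821211·43 + 49·30570291·26 = 529857913461.
529857913461 mod 3271021137 = 3223510404.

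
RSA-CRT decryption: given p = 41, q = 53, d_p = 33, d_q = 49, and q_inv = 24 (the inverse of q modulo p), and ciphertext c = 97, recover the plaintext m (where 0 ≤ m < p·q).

1798

m₁ = c^(d_p) mod p: c ≡ 15 (mod 41), and 15^33 mod 41 = 35.
m₂ = c^(d_q) mod q: c ≡ 44 (mod 53), and 44^49 mod 53 = 49.
h = q_inv·(m₁ − m₂) mod p = 24·(35 − 49) mod 41 = 33.
m = m₂ + h·q = 49 + 33·53 = 1798.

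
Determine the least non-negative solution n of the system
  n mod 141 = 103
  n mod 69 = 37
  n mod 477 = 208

gcd(141, 69) = 3 and 3 | (37 − 103), so the pair is consistent; merging gives n ≡ 244 (mod 3243), where 3243 = lcm(141, 69).
gcd(3243, 477) = 3 and 3 | (208 − 244), so the pair is consistent; merging gives n ≡ 194824 (mod 515637), where 515637 = lcm(3243, 477).
The solution is unique modulo lcm(141, 69, 477) = 515637.

194824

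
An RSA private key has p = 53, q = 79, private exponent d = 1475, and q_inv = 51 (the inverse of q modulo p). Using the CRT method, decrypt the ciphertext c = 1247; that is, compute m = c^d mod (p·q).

d_p = d mod (p−1) = 1475 mod 52 = 19; d_q = d mod (q−1) = 71.
m₁ = c^(d_p) mod p: c ≡ 28 (mod 53), and 28^19 mod 53 = 47.
m₂ = c^(d_q) mod q: c ≡ 62 (mod 79), and 62^71 mod 79 = 67.
h = q_inv·(m₁ − m₂) mod p = 51·(47 − 67) mod 53 = 40.
m = m₂ + h·q = 67 + 40·79 = 3227.

3227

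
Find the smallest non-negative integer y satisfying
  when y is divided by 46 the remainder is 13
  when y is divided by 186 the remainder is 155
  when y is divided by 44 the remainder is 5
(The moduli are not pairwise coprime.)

Combine the congruences pairwise.
gcd(46, 186) = 2 and 2 | (155 − 13), so the pair is consistent; merging gives y ≡ 4061 (mod 4278), where 4278 = lcm(46, 186).
gcd(4278, 44) = 2 and 2 | (5 − 4061), so the pair is consistent; merging gives y ≡ 38285 (mod 94116), where 94116 = lcm(4278, 44).
The solution is unique modulo lcm(46, 186, 44) = 94116.

38285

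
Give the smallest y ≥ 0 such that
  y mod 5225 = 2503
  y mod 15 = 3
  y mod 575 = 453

148803

Combine the congruences pairwise.
gcd(5225, 15) = 5 and 5 | (3 − 2503), so the pair is consistent; merging gives y ≡ 7728 (mod 15675), where 15675 = lcm(5225, 15).
gcd(15675, 575) = 25 and 25 | (453 − 7728), so the pair is consistent; merging gives y ≡ 148803 (mod 360525), where 360525 = lcm(15675, 575).
The solution is unique modulo lcm(5225, 15, 575) = 360525.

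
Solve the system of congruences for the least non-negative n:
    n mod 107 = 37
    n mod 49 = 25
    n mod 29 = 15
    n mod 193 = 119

Combine the congruences pairwise.
From n ≡ 37 (mod 107) write n = 37 + 107t. Substituting into n ≡ 25 (mod 49) gives 107t ≡ 37 (mod 49), and since 9⁻¹ ≡ 11 (mod 49), t ≡ 15. Hence n ≡ 37 + 107·15 = 1642 (mod 5243).
From n ≡ 1642 (mod 5243) write n = 1642 + 5243t. Substituting into n ≡ 15 (mod 29) gives 5243t ≡ 26 (mod 29), and since 23⁻¹ ≡ 24 (mod 29), t ≡ 15. Hence n ≡ 1642 + 5243·15 = 80287 (mod 152047).
From n ≡ 80287 (mod 152047) write n = 80287 + 152047t. Substituting into n ≡ 119 (mod 193) gives 152047t ≡ 120 (mod 193), and since 156⁻¹ ≡ 73 (mod 193), t ≡ 75. Hence n ≡ 80287 + 152047·75 = 11483812 (mod 29345071).

11483812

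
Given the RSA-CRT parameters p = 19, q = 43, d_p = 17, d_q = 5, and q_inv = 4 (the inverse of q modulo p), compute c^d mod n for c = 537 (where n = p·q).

m₁ = c^(d_p) mod p: c ≡ 5 (mod 19), and 5^17 mod 19 = 4.
m₂ = c^(d_q) mod q: c ≡ 21 (mod 43), and 21^5 mod 43 = 4.
h = q_inv·(m₁ − m₂) mod p = 4·(4 − 4) mod 19 = 0.
m = m₂ + h·q = 4 + 0·43 = 4.

4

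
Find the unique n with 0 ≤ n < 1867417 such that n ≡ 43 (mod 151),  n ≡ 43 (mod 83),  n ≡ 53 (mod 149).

1215744

From n ≡ 43 (mod 151) write n = 43 + 151t. Substituting into n ≡ 43 (mod 83) gives 151t ≡ 0 (mod 83), and since 68⁻¹ ≡ 11 (mod 83), t ≡ 0. Hence n ≡ 43 + 151·0 = 43 (mod 12533).
From n ≡ 43 (mod 12533) write n = 43 + 12533t. Substituting into n ≡ 53 (mod 149) gives 12533t ≡ 10 (mod 149), and since 17⁻¹ ≡ 114 (mod 149), t ≡ 97. Hence n ≡ 43 + 12533·97 = 1215744 (mod 1867417).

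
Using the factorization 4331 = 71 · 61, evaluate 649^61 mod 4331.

2296

Mod 71: 649 ≡ 10; 10^61 ≡ 24 (mod 71).
Mod 61: 649 ≡ 39; by Fermat, exponent reduces to 61 mod 60 = 1; 39^1 ≡ 39 (mod 61).
Combine by CRT: x ≡ 24 (mod 71), x ≡ 39 (mod 61) ⇒ x ≡ 2296 (mod 4331).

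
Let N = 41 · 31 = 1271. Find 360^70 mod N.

614

Mod 41: 360 ≡ 32; by Fermat, exponent reduces to 70 mod 40 = 30; 32^30 ≡ 40 (mod 41).
Mod 31: 360 ≡ 19; by Fermat, exponent reduces to 70 mod 30 = 10; 19^10 ≡ 25 (mod 31).
Combine by CRT: x ≡ 40 (mod 41), x ≡ 25 (mod 31) ⇒ x ≡ 614 (mod 1271).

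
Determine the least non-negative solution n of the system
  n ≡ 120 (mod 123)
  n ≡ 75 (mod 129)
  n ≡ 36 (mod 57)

30132

gcd(123, 129) = 3 and 3 | (75 − 120), so the pair is consistent; merging gives n ≡ 3687 (mod 5289), where 5289 = lcm(123, 129).
gcd(5289, 57) = 3 and 3 | (36 − 3687), so the pair is consistent; merging gives n ≡ 30132 (mod 100491), where 100491 = lcm(5289, 57).
The solution is unique modulo lcm(123, 129, 57) = 100491.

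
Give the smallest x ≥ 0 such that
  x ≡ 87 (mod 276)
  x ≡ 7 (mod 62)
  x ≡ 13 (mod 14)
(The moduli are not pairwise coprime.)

27411

gcd(276, 62) = 2 and 2 | (7 − 87), so the pair is consistent; merging gives x ≡ 1743 (mod 8556), where 8556 = lcm(276, 62).
gcd(8556, 14) = 2 and 2 | (13 − 1743), so the pair is consistent; merging gives x ≡ 27411 (mod 59892), where 59892 = lcm(8556, 14).
The solution is unique modulo lcm(276, 62, 14) = 59892.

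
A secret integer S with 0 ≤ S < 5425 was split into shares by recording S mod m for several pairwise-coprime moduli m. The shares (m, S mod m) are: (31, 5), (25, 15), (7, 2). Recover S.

The moduli are pairwise coprime; N = 31·25·7 = 5425.
N/31 = 175; 175 ≡ 20 (mod 31); 20·14 ≡ 1, so inverse 14.
N/25 = 217; 217 ≡ 17 (mod 25); 17·3 ≡ 1, so inverse 3.
N/7 = 775; 775 ≡ 5 (mod 7); 5·3 ≡ 1, so inverse 3.
S ≡ 5·175·14 + 15·217·3 + 2·775·3 = 26665.
26665 mod 5425 = 4965.

4965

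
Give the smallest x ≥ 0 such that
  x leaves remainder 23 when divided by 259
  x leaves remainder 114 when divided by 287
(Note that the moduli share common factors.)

1836

gcd(259, 287) = 7 and 7 | (114 − 23), so the pair is consistent; merging gives x ≡ 1836 (mod 10619), where 10619 = lcm(259, 287).
The solution is unique modulo lcm(259, 287) = 10619.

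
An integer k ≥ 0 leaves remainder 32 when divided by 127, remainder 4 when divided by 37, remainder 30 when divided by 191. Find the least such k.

679990

From k ≡ 32 (mod 127) write k = 32 + 127t. Substituting into k ≡ 4 (mod 37) gives 127t ≡ 9 (mod 37), and since 16⁻¹ ≡ 7 (mod 37), t ≡ 26. Hence k ≡ 32 + 127·26 = 3334 (mod 4699).
From k ≡ 3334 (mod 4699) write k = 3334 + 4699t. Substituting into k ≡ 30 (mod 191) gives 4699t ≡ 134 (mod 191), and since 115⁻¹ ≡ 98 (mod 191), t ≡ 144. Hence k ≡ 3334 + 4699·144 = 679990 (mod 897509).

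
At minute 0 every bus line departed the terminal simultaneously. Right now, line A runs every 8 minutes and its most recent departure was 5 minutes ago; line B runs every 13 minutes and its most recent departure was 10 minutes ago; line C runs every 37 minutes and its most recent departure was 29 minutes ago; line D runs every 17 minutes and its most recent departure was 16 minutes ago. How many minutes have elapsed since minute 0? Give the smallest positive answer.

16013

The moduli are pairwise coprime; N = 8·13·37·17 = 65416.
N/8 = 8177; 8177 ≡ 1 (mod 8), inverse 1.
N/13 = 5032; 5032 ≡ 1 (mod 13), inverse 1.
N/37 = 1768; 1768 ≡ 29 (mod 37); 29·23 ≡ 1, so inverse 23.
N/17 = 3848; 3848 ≡ 6 (mod 17); 6·3 ≡ 1, so inverse 3.
t ≡ 5·8177·1 + 10·5032·1 + 29·1768·23 + 16·3848·3 = 1455165.
1455165 mod 65416 = 16013.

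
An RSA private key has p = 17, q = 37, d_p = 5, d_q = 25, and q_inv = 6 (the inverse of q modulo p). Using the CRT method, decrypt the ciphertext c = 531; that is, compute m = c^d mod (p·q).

412

m₁ = c^(d_p) mod p: c ≡ 4 (mod 17), and 4^5 mod 17 = 4.
m₂ = c^(d_q) mod q: c ≡ 13 (mod 37), and 13^25 mod 37 = 5.
h = q_inv·(m₁ − m₂) mod p = 6·(4 − 5) mod 17 = 11.
m = m₂ + h·q = 5 + 11·37 = 412.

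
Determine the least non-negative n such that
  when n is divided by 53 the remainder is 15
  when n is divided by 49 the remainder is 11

Combine the congruences pairwise.
From n ≡ 15 (mod 53) write n = 15 + 53t. Substituting into n ≡ 11 (mod 49) gives 53t ≡ 45 (mod 49), and since 4⁻¹ ≡ 37 (mod 49), t ≡ 48. Hence n ≡ 15 + 53·48 = 2559 (mod 2597).

2559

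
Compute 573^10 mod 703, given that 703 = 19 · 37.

Mod 19: 573 ≡ 3; 3^10 ≡ 16 (mod 19).
Mod 37: 573 ≡ 18; 18^10 ≡ 3 (mod 37).
Combine by CRT: x ≡ 16 (mod 19), x ≡ 3 (mod 37) ⇒ x ≡ 225 (mod 703).

225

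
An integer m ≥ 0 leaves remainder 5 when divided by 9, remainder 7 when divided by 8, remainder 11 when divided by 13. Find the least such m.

From m ≡ 5 (mod 9) write m = 5 + 9t. Substituting into m ≡ 7 (mod 8) gives 9t ≡ 2 (mod 8), and since 1⁻¹ ≡ 1 (mod 8), t ≡ 2. Hence m ≡ 5 + 9·2 = 23 (mod 72).
From m ≡ 23 (mod 72) write m = 23 + 72t. Substituting into m ≡ 11 (mod 13) gives 72t ≡ 1 (mod 13), and since 7⁻¹ ≡ 2 (mod 13), t ≡ 2. Hence m ≡ 23 + 72·2 = 167 (mod 936).

167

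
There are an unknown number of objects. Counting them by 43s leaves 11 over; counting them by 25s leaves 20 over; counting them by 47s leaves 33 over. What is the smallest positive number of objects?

20995

The moduli are pairwise coprime; M = 43·25·47 = 50525.
M/43 = 1175; 1175 ≡ 14 (mod 43); 14·40 ≡ 1, so inverse 40.
M/25 = 2021; 2021 ≡ 21 (mod 25); 21·6 ≡ 1, so inverse 6.
M/47 = 1075; 1075 ≡ 41 (mod 47); 41·39 ≡ 1, so inverse 39.
N ≡ 11·1175·40 + 20·2021·6 + 33·1075·39 = 2143045.
2143045 mod 50525 = 20995.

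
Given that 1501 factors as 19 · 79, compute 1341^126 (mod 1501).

Mod 19: 1341 ≡ 11; since 18 | 126, by Fermat 11^126 ≡ 1 (mod 19).
Mod 79: 1341 ≡ 77; by Fermat, exponent reduces to 126 mod 78 = 48; 77^48 ≡ 38 (mod 79).
Combine by CRT: x ≡ 1 (mod 19), x ≡ 38 (mod 79) ⇒ x ≡ 1065 (mod 1501).

1065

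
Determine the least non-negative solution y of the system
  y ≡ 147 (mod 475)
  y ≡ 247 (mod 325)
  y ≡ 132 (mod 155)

Combine the congruences pairwise.
gcd(475, 325) = 25 and 25 | (247 − 147), so the pair is consistent; merging gives y ≡ 2522 (mod 6175), where 6175 = lcm(475, 325).
gcd(6175, 155) = 5 and 5 | (132 − 2522), so the pair is consistent; merging gives y ≡ 95147 (mod 191425), where 191425 = lcm(6175, 155).
The solution is unique modulo lcm(475, 325, 155) = 191425.

95147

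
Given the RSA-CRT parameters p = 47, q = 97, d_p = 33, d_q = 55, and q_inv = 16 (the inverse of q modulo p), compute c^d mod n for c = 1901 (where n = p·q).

m₁ = c^(d_p) mod p: c ≡ 21 (mod 47), and 21^33 mod 47 = 27.
m₂ = c^(d_q) mod q: c ≡ 58 (mod 97), and 58^55 mod 97 = 17.
h = q_inv·(m₁ − m₂) mod p = 16·(27 − 17) mod 47 = 19.
m = m₂ + h·q = 17 + 19·97 = 1860.

1860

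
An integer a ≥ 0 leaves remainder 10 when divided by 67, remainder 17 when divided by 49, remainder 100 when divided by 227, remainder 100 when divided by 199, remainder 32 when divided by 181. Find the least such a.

Combine the congruences pairwise.
From a ≡ 10 (mod 67) write a = 10 + 67t. Substituting into a ≡ 17 (mod 49) gives 67t ≡ 7 (mod 49), and since 18⁻¹ ≡ 30 (mod 49), t ≡ 14. Hence a ≡ 10 + 67·14 = 948 (mod 3283).
From a ≡ 948 (mod 3283) write a = 948 + 3283t. Substituting into a ≡ 100 (mod 227) gives 3283t ≡ 60 (mod 227), and since 105⁻¹ ≡ 80 (mod 227), t ≡ 33. Hence a ≡ 948 + 3283·33 = 109287 (mod 745241).
From a ≡ 109287 (mod 745241) write a = 109287 + 745241t. Substituting into a ≡ 100 (mod 199) gives 745241t ≡ 64 (mod 199), and since 185⁻¹ ≡ 71 (mod 199), t ≡ 166. Hence a ≡ 109287 + 745241·166 = 123819293 (mod 148302959).
From a ≡ 123819293 (mod 148302959) write a = 123819293 + 148302959t. Substituting into a ≡ 32 (mod 181) gives 148302959t ≡ 124 (mod 181), and since 66⁻¹ ≡ 96 (mod 181), t ≡ 139. Hence a ≡ 123819293 + 148302959·139 = 20737930594 (mod 26842835579).

20737930594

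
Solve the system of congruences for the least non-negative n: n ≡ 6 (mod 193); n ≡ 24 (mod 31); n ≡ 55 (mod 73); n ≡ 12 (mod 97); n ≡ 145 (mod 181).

4684217700

The moduli are pairwise coprime; M = 193·31·73·97·181 = 7668177763.
M/193 = 39731491; 39731491 ≡ 125 (mod 193); 125·105 ≡ 1, so inverse 105.
M/31 = 247360573; 247360573 ≡ 10 (mod 31); 10·28 ≡ 1, so inverse 28.
M/73 = 105043531; 105043531 ≡ 35 (mod 73); 35·48 ≡ 1, so inverse 48.
M/97 = 79053379; 79053379 ≡ 28 (mod 97); 28·52 ≡ 1, so inverse 52.
M/181 = 42365623; 42365623 ≡ 39 (mod 181); 39·65 ≡ 1, so inverse 65.
n ≡ 6·39731491·105 + 24·247360573·28 + 55·105043531·48 + 12·79053379·52 + 145·42365623·65 = 917197371497.
917197371497 mod 7668177763 = 4684217700.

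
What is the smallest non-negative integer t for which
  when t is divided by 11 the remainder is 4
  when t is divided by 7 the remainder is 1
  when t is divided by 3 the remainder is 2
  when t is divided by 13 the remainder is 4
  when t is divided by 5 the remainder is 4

The moduli are pairwise coprime; N = 11·7·3·13·5 = 15015.
N/11 = 1365; 1365 ≡ 1 (mod 11), inverse 1.
N/7 = 2145; 2145 ≡ 3 (mod 7); 3·5 ≡ 1, so inverse 5.
N/3 = 5005; 5005 ≡ 1 (mod 3), inverse 1.
N/13 = 1155; 1155 ≡ 11 (mod 13); 11·6 ≡ 1, so inverse 6.
N/5 = 3003; 3003 ≡ 3 (mod 5); 3·2 ≡ 1, so inverse 2.
t ≡ 4·1365·1 + 1·2145·5 + 2·5005·1 + 4·1155·6 + 4·3003·2 = 77939.
77939 mod 15015 = 2864.

2864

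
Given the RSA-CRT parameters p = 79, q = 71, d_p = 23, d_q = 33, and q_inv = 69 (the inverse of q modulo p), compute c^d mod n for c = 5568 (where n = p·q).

m₁ = c^(d_p) mod p: c ≡ 38 (mod 79), and 38^23 mod 79 = 67.
m₂ = c^(d_q) mod q: c ≡ 30 (mod 71), and 30^33 mod 71 = 37.
h = q_inv·(m₁ − m₂) mod p = 69·(67 − 37) mod 79 = 16.
m = m₂ + h·q = 37 + 16·71 = 1173.

1173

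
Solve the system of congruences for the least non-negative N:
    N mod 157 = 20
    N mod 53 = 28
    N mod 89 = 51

From N ≡ 20 (mod 157) write N = 20 + 157t. Substituting into N ≡ 28 (mod 53) gives 157t ≡ 8 (mod 53), and since 51⁻¹ ≡ 26 (mod 53), t ≡ 49. Hence N ≡ 20 + 157·49 = 7713 (mod 8321).
From N ≡ 7713 (mod 8321) write N = 7713 + 8321t. Substituting into N ≡ 51 (mod 89) gives 8321t ≡ 81 (mod 89), and since 44⁻¹ ≡ 87 (mod 89), t ≡ 16. Hence N ≡ 7713 + 8321·16 = 140849 (mod 740569).

140849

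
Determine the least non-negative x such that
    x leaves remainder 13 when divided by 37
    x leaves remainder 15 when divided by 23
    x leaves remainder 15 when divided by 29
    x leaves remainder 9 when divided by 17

The moduli are pairwise coprime; N = 37·23·29·17 = 419543.
N/37 = 11339; 11339 ≡ 17 (mod 37); 17·24 ≡ 1, so inverse 24.
N/23 = 18241; 18241 ≡ 2 (mod 23); 2·12 ≡ 1, so inverse 12.
N/29 = 14467; 14467 ≡ 25 (mod 29); 25·7 ≡ 1, so inverse 7.
N/17 = 24679; 24679 ≡ 12 (mod 17); 12·10 ≡ 1, so inverse 10.
x ≡ 13·11339·24 + 15·18241·12 + 15·14467·7 + 9·24679·10 = 10561293.
10561293 mod 419543 = 72718.

72718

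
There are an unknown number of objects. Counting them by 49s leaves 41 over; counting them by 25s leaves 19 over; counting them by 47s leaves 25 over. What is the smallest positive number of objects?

34194

The moduli are pairwise coprime; M = 49·25·47 = 57575.
M/49 = 1175; 1175 ≡ 48 (mod 49); 48·48 ≡ 1, so inverse 48.
M/25 = 2303; 2303 ≡ 3 (mod 25); 3·17 ≡ 1, so inverse 17.
M/47 = 1225; 1225 ≡ 3 (mod 47); 3·16 ≡ 1, so inverse 16.
N ≡ 41·1175·48 + 19·2303·17 + 25·1225·16 = 3546269.
3546269 mod 57575 = 34194.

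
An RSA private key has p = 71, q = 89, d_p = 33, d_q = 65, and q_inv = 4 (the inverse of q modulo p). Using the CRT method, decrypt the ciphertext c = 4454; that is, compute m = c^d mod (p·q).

m₁ = c^(d_p) mod p: c ≡ 52 (mod 71), and 52^33 mod 71 = 59.
m₂ = c^(d_q) mod q: c ≡ 4 (mod 89), and 4^65 mod 89 = 67.
h = q_inv·(m₁ − m₂) mod p = 4·(59 − 67) mod 71 = 39.
m = m₂ + h·q = 67 + 39·89 = 3538.

3538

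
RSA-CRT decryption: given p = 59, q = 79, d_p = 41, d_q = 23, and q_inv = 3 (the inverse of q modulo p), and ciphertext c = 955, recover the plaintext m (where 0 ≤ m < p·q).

m₁ = c^(d_p) mod p: c ≡ 11 (mod 59), and 11^41 mod 59 = 38.
m₂ = c^(d_q) mod q: c ≡ 7 (mod 79), and 7^23 mod 79 = 43.
h = q_inv·(m₁ − m₂) mod p = 3·(38 − 43) mod 59 = 44.
m = m₂ + h·q = 43 + 44·79 = 3519.

3519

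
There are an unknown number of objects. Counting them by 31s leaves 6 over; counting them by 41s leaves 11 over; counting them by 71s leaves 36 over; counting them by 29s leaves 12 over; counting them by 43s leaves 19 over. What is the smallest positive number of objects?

The moduli are pairwise coprime; M = 31·41·71·29·43 = 112530527.
M/31 = 3630017; 3630017 ≡ 10 (mod 31); 10·28 ≡ 1, so inverse 28.
M/41 = 2744647; 2744647 ≡ 25 (mod 41); 25·23 ≡ 1, so inverse 23.
M/71 = 1584937; 1584937 ≡ 4 (mod 71); 4·18 ≡ 1, so inverse 18.
M/29 = 3880363; 3880363 ≡ 18 (mod 29); 18·21 ≡ 1, so inverse 21.
M/43 = 2616989; 2616989 ≡ 9 (mod 43); 9·24 ≡ 1, so inverse 24.
N ≡ 6·3630017·28 + 11·2744647·23 + 36·1584937·18 + 12·3880363·21 + 19·2616989·24 = 4502476183.
4502476183 mod 112530527 = 1255103.

1255103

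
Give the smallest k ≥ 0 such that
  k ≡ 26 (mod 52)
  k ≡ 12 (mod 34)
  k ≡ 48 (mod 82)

Combine the congruences pairwise.
gcd(52, 34) = 2 and 2 | (12 − 26), so the pair is consistent; merging gives k ≡ 182 (mod 884), where 884 = lcm(52, 34).
gcd(884, 82) = 2 and 2 | (48 − 182), so the pair is consistent; merging gives k ≡ 10790 (mod 36244), where 36244 = lcm(884, 82).
The solution is unique modulo lcm(52, 34, 82) = 36244.

10790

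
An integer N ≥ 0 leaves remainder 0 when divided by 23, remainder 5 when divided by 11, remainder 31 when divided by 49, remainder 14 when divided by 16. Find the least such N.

The moduli are pairwise coprime; M = 23·11·49·16 = 198352.
M/23 = 8624; 8624 ≡ 22 (mod 23); 22·22 ≡ 1, so inverse 22.
M/11 = 18032; 18032 ≡ 3 (mod 11); 3·4 ≡ 1, so inverse 4.
M/49 = 4048; 4048 ≡ 30 (mod 49); 30·18 ≡ 1, so inverse 18.
M/16 = 12397; 12397 ≡ 13 (mod 16); 13·5 ≡ 1, so inverse 5.
N ≡ 0·8624·22 + 5·18032·4 + 31·4048·18 + 14·12397·5 = 3487214.
3487214 mod 198352 = 115230.

115230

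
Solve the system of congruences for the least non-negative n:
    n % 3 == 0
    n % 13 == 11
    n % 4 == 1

141

Combine the congruences pairwise.
From n ≡ 0 (mod 3) write n = 0 + 3t. Substituting into n ≡ 11 (mod 13) gives 3t ≡ 11 (mod 13), and since 3⁻¹ ≡ 9 (mod 13), t ≡ 8. Hence n ≡ 0 + 3·8 = 24 (mod 39).
From n ≡ 24 (mod 39) write n = 24 + 39t. Substituting into n ≡ 1 (mod 4) gives 39t ≡ 1 (mod 4), and since 3⁻¹ ≡ 3 (mod 4), t ≡ 3. Hence n ≡ 24 + 39·3 = 141 (mod 156).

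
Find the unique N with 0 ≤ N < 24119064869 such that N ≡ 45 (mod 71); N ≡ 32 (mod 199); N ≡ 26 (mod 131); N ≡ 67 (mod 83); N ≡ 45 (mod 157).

Combine the congruences pairwise.
From N ≡ 45 (mod 71) write N = 45 + 71t. Substituting into N ≡ 32 (mod 199) gives 71t ≡ 186 (mod 199), and since 71⁻¹ ≡ 185 (mod 199), t ≡ 182. Hence N ≡ 45 + 71·182 = 12967 (mod 14129).
From N ≡ 12967 (mod 14129) write N = 12967 + 14129t. Substituting into N ≡ 26 (mod 131) gives 14129t ≡ 28 (mod 131), and since 112⁻¹ ≡ 62 (mod 131), t ≡ 33. Hence N ≡ 12967 + 14129·33 = 479224 (mod 1850899).
From N ≡ 479224 (mod 1850899) write N = 479224 + 1850899t. Substituting into N ≡ 67 (mod 83) gives 1850899t ≡ 2 (mod 83), and since 82⁻¹ ≡ 82 (mod 83), t ≡ 81. Hence N ≡ 479224 + 1850899·81 = 150402043 (mod 153624617).
From N ≡ 150402043 (mod 153624617) write N = 150402043 + 153624617t. Substituting into N ≡ 45 (mod 157) gives 153624617t ≡ 77 (mod 157), and since 117⁻¹ ≡ 51 (mod 157), t ≡ 2. Hence N ≡ 150402043 + 153624617·2 = 457651277 (mod 24119064869).

457651277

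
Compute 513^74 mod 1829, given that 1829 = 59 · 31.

888

Mod 59: 513 ≡ 41; by Fermat, exponent reduces to 74 mod 58 = 16; 41^16 ≡ 3 (mod 59).
Mod 31: 513 ≡ 17; by Fermat, exponent reduces to 74 mod 30 = 14; 17^14 ≡ 20 (mod 31).
Combine by CRT: x ≡ 3 (mod 59), x ≡ 20 (mod 31) ⇒ x ≡ 888 (mod 1829).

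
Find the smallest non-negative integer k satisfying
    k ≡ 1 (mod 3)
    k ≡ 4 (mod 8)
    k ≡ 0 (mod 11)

220

The moduli are pairwise coprime; N = 3·8·11 = 264.
N/3 = 88; 88 ≡ 1 (mod 3), inverse 1.
N/8 = 33; 33 ≡ 1 (mod 8), inverse 1.
N/11 = 24; 24 ≡ 2 (mod 11); 2·6 ≡ 1, so inverse 6.
k ≡ 1·88·1 + 4·33·1 + 0·24·6 = 220.
220 mod 264 = 220.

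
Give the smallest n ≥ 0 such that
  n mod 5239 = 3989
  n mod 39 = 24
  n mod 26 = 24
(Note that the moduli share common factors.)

Combine the congruences pairwise.
gcd(5239, 39) = 13 and 13 | (24 − 3989), so the pair is consistent; merging gives n ≡ 9228 (mod 15717), where 15717 = lcm(5239, 39).
gcd(15717, 26) = 13 and 13 | (24 − 9228), so the pair is consistent; merging gives n ≡ 9228 (mod 31434), where 31434 = lcm(15717, 26).
The solution is unique modulo lcm(5239, 39, 26) = 31434.

9228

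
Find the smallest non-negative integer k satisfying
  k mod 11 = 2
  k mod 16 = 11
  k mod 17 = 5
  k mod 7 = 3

3643

Combine the congruences pairwise.
From k ≡ 2 (mod 11) write k = 2 + 11t. Substituting into k ≡ 11 (mod 16) gives 11t ≡ 9 (mod 16), and since 11⁻¹ ≡ 3 (mod 16), t ≡ 11. Hence k ≡ 2 + 11·11 = 123 (mod 176).
From k ≡ 123 (mod 176) write k = 123 + 176t. Substituting into k ≡ 5 (mod 17) gives 176t ≡ 1 (mod 17), and since 6⁻¹ ≡ 3 (mod 17), t ≡ 3. Hence k ≡ 123 + 176·3 = 651 (mod 2992).
From k ≡ 651 (mod 2992) write k = 651 + 2992t. Substituting into k ≡ 3 (mod 7) gives 2992t ≡ 3 (mod 7), and since 3⁻¹ ≡ 5 (mod 7), t ≡ 1. Hence k ≡ 651 + 2992·1 = 3643 (mod 20944).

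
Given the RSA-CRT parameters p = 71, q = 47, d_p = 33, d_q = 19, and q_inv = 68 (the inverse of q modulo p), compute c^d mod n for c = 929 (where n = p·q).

m₁ = c^(d_p) mod p: c ≡ 6 (mod 71), and 6^33 mod 71 = 2.
m₂ = c^(d_q) mod q: c ≡ 36 (mod 47), and 36^19 mod 47 = 2.
h = q_inv·(m₁ − m₂) mod p = 68·(2 − 2) mod 71 = 0.
m = m₂ + h·q = 2 + 0·47 = 2.

2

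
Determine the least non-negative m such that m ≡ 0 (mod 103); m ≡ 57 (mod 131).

1236

Combine the congruences pairwise.
From m ≡ 0 (mod 103) write m = 0 + 103t. Substituting into m ≡ 57 (mod 131) gives 103t ≡ 57 (mod 131), and since 103⁻¹ ≡ 14 (mod 131), t ≡ 12. Hence m ≡ 0 + 103·12 = 1236 (mod 13493).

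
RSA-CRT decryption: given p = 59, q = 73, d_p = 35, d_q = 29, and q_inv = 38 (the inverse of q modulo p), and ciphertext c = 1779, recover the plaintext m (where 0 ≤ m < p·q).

m₁ = c^(d_p) mod p: c ≡ 9 (mod 59), and 9^35 mod 59 = 28.
m₂ = c^(d_q) mod q: c ≡ 27 (mod 73), and 27^29 mod 73 = 27.
h = q_inv·(m₁ − m₂) mod p = 38·(28 − 27) mod 59 = 38.
m = m₂ + h·q = 27 + 38·73 = 2801.

2801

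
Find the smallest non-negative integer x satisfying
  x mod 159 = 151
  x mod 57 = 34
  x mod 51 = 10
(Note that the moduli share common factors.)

gcd(159, 57) = 3 and 3 | (34 − 151), so the pair is consistent; merging gives x ≡ 946 (mod 3021), where 3021 = lcm(159, 57).
gcd(3021, 51) = 3 and 3 | (10 − 946), so the pair is consistent; merging gives x ≡ 22093 (mod 51357), where 51357 = lcm(3021, 51).
The solution is unique modulo lcm(159, 57, 51) = 51357.

22093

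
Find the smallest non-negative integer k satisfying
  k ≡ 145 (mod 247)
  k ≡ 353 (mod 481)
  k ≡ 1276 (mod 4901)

Combine the congruences pairwise.
gcd(247, 481) = 13 and 13 | (353 − 145), so the pair is consistent; merging gives k ≡ 8049 (mod 9139), where 9139 = lcm(247, 481).
gcd(9139, 4901) = 13 and 13 | (1276 − 8049), so the pair is consistent; merging gives k ≡ 236524 (mod 3445403), where 3445403 = lcm(9139, 4901).
The solution is unique modulo lcm(247, 481, 4901) = 3445403.

236524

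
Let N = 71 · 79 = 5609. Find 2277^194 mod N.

2116

Mod 71: 2277 ≡ 5; by Fermat, exponent reduces to 194 mod 70 = 54; 5^54 ≡ 57 (mod 71).
Mod 79: 2277 ≡ 65; by Fermat, exponent reduces to 194 mod 78 = 38; 65^38 ≡ 62 (mod 79).
Combine by CRT: x ≡ 57 (mod 71), x ≡ 62 (mod 79) ⇒ x ≡ 2116 (mod 5609).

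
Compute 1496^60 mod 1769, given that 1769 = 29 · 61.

Mod 29: 1496 ≡ 17; by Fermat, exponent reduces to 60 mod 28 = 4; 17^4 ≡ 1 (mod 29).
Mod 61: 1496 ≡ 32; since 60 | 60, by Fermat 32^60 ≡ 1 (mod 61).
Combine by CRT: x ≡ 1 (mod 29), x ≡ 1 (mod 61) ⇒ x ≡ 1 (mod 1769).

1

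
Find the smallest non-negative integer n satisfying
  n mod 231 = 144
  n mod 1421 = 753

13542

gcd(231, 1421) = 7 and 7 | (753 − 144), so the pair is consistent; merging gives n ≡ 13542 (mod 46893), where 46893 = lcm(231, 1421).
The solution is unique modulo lcm(231, 1421) = 46893.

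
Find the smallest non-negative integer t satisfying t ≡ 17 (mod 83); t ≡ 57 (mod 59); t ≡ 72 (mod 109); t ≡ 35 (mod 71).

4988566

The moduli are pairwise coprime; N = 83·59·109·71 = 37897883.
N/83 = 456601; 456601 ≡ 18 (mod 83); 18·60 ≡ 1, so inverse 60.
N/59 = 642337; 642337 ≡ 4 (mod 59); 4·15 ≡ 1, so inverse 15.
N/109 = 347687; 347687 ≡ 86 (mod 109); 86·90 ≡ 1, so inverse 90.
N/71 = 533773; 533773 ≡ 66 (mod 71); 66·14 ≡ 1, so inverse 14.
t ≡ 17·456601·60 + 57·642337·15 + 72·347687·90 + 35·533773·14 = 3529491685.
3529491685 mod 37897883 = 4988566.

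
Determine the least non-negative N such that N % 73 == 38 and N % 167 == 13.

From N ≡ 38 (mod 73) write N = 38 + 73t. Substituting into N ≡ 13 (mod 167) gives 73t ≡ 142 (mod 167), and since 73⁻¹ ≡ 151 (mod 167), t ≡ 66. Hence N ≡ 38 + 73·66 = 4856 (mod 12191).

4856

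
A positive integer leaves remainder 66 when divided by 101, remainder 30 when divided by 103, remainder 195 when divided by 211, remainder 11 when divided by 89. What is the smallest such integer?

180920457

The moduli are pairwise coprime; N = 101·103·211·89 = 195357937.
N/101 = 1934237; 1934237 ≡ 87 (mod 101); 87·36 ≡ 1, so inverse 36.
N/103 = 1896679; 1896679 ≡ 37 (mod 103); 37·39 ≡ 1, so inverse 39.
N/211 = 925867; 925867 ≡ 210 (mod 211); 210·210 ≡ 1, so inverse 210.
N/89 = 2195033; 2195033 ≡ 26 (mod 89); 26·24 ≡ 1, so inverse 24.
x ≡ 66·1934237·36 + 30·1896679·39 + 195·925867·210 + 11·2195033·24 = 45308603904.
45308603904 mod 195357937 = 180920457.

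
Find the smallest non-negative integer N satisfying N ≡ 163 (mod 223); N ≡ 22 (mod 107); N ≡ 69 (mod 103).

From N ≡ 163 (mod 223) write N = 163 + 223t. Substituting into N ≡ 22 (mod 107) gives 223t ≡ 73 (mod 107), and since 9⁻¹ ≡ 12 (mod 107), t ≡ 20. Hence N ≡ 163 + 223·20 = 4623 (mod 23861).
From N ≡ 4623 (mod 23861) write N = 4623 + 23861t. Substituting into N ≡ 69 (mod 103) gives 23861t ≡ 81 (mod 103), and since 68⁻¹ ≡ 50 (mod 103), t ≡ 33. Hence N ≡ 4623 + 23861·33 = 792036 (mod 2457683).

792036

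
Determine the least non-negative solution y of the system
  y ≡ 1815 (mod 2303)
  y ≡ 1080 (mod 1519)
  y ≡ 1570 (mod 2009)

1431978

gcd(2303, 1519) = 49 and 49 | (1080 − 1815), so the pair is consistent; merging gives y ≡ 4118 (mod 71393), where 71393 = lcm(2303, 1519).
gcd(71393, 2009) = 49 and 49 | (1570 − 4118), so the pair is consistent; merging gives y ≡ 1431978 (mod 2927113), where 2927113 = lcm(71393, 2009).
The solution is unique modulo lcm(2303, 1519, 2009) = 2927113.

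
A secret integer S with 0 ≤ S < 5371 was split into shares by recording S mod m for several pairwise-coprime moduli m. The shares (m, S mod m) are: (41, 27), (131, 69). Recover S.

From S ≡ 27 (mod 41) write S = 27 + 41t. Substituting into S ≡ 69 (mod 131) gives 41t ≡ 42 (mod 131), and since 41⁻¹ ≡ 16 (mod 131), t ≡ 17. Hence S ≡ 27 + 41·17 = 724 (mod 5371).

724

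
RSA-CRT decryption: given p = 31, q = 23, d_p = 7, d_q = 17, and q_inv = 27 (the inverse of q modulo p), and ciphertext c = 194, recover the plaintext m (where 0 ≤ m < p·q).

684

m₁ = c^(d_p) mod p: c ≡ 8 (mod 31), and 8^7 mod 31 = 2.
m₂ = c^(d_q) mod q: c ≡ 10 (mod 23), and 10^17 mod 23 = 17.
h = q_inv·(m₁ − m₂) mod p = 27·(2 − 17) mod 31 = 29.
m = m₂ + h·q = 17 + 29·23 = 684.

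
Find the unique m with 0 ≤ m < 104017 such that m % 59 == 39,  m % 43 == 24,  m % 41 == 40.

83229

From m ≡ 39 (mod 59) write m = 39 + 59t. Substituting into m ≡ 24 (mod 43) gives 59t ≡ 28 (mod 43), and since 16⁻¹ ≡ 35 (mod 43), t ≡ 34. Hence m ≡ 39 + 59·34 = 2045 (mod 2537).
From m ≡ 2045 (mod 2537) write m = 2045 + 2537t. Substituting into m ≡ 40 (mod 41) gives 2537t ≡ 4 (mod 41), and since 36⁻¹ ≡ 8 (mod 41), t ≡ 32. Hence m ≡ 2045 + 2537·32 = 83229 (mod 104017).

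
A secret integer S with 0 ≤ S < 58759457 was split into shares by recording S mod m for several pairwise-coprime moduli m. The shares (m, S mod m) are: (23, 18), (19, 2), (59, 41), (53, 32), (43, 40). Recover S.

From S ≡ 18 (mod 23) write S = 18 + 23t. Substituting into S ≡ 2 (mod 19) gives 23t ≡ 3 (mod 19), and since 4⁻¹ ≡ 5 (mod 19), t ≡ 15. Hence S ≡ 18 + 23·15 = 363 (mod 437).
From S ≡ 363 (mod 437) write S = 363 + 437t. Substituting into S ≡ 41 (mod 59) gives 437t ≡ 32 (mod 59), and since 24⁻¹ ≡ 32 (mod 59), t ≡ 21. Hence S ≡ 363 + 437·21 = 9540 (mod 25783).
From S ≡ 9540 (mod 25783) write S = 9540 + 25783t. Substituting into S ≡ 32 (mod 53) gives 25783t ≡ 32 (mod 53), and since 25⁻¹ ≡ 17 (mod 53), t ≡ 14. Hence S ≡ 9540 + 25783·14 = 370502 (mod 1366499).
From S ≡ 370502 (mod 1366499) write S = 370502 + 1366499t. Substituting into S ≡ 40 (mod 43) gives 1366499t ≡ 26 (mod 43), and since 2⁻¹ ≡ 22 (mod 43), t ≡ 13. Hence S ≡ 370502 + 1366499·13 = 18134989 (mod 58759457).

18134989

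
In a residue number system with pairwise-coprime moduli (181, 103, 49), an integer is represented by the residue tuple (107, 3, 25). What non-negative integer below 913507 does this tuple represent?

658585

The moduli are pairwise coprime; N = 181·103·49 = 913507.
N/181 = 5047; 5047 ≡ 160 (mod 181); 160·112 ≡ 1, so inverse 112.
N/103 = 8869; 8869 ≡ 11 (mod 103); 11·75 ≡ 1, so inverse 75.
N/49 = 18643; 18643 ≡ 23 (mod 49); 23·32 ≡ 1, so inverse 32.
x ≡ 107·5047·112 + 3·8869·75 + 25·18643·32 = 77393173.
77393173 mod 913507 = 658585.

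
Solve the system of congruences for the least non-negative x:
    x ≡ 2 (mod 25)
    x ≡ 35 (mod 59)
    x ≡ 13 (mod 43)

Combine the congruences pairwise.
From x ≡ 2 (mod 25) write x = 2 + 25t. Substituting into x ≡ 35 (mod 59) gives 25t ≡ 33 (mod 59), and since 25⁻¹ ≡ 26 (mod 59), t ≡ 32. Hence x ≡ 2 + 25·32 = 802 (mod 1475).
From x ≡ 802 (mod 1475) write x = 802 + 1475t. Substituting into x ≡ 13 (mod 43) gives 1475t ≡ 28 (mod 43), and since 13⁻¹ ≡ 10 (mod 43), t ≡ 22. Hence x ≡ 802 + 1475·22 = 33252 (mod 63425).

33252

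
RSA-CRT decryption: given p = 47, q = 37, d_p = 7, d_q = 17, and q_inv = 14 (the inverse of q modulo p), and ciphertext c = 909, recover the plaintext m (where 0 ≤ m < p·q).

1066

m₁ = c^(d_p) mod p: c ≡ 16 (mod 47), and 16^7 mod 47 = 32.
m₂ = c^(d_q) mod q: c ≡ 21 (mod 37), and 21^17 mod 37 = 30.
h = q_inv·(m₁ − m₂) mod p = 14·(32 − 30) mod 47 = 28.
m = m₂ + h·q = 30 + 28·37 = 1066.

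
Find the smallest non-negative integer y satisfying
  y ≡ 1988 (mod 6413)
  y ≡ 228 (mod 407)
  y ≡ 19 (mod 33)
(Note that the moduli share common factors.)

Combine the congruences pairwise.
gcd(6413, 407) = 11 and 11 | (228 − 1988), so the pair is consistent; merging gives y ≡ 168726 (mod 237281), where 237281 = lcm(6413, 407).
gcd(237281, 33) = 11 and 11 | (19 − 168726), so the pair is consistent; merging gives y ≡ 643288 (mod 711843), where 711843 = lcm(237281, 33).
The solution is unique modulo lcm(6413, 407, 33) = 711843.

643288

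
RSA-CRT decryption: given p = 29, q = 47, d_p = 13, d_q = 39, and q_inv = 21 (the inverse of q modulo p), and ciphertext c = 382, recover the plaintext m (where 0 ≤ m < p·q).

905

m₁ = c^(d_p) mod p: c ≡ 5 (mod 29), and 5^13 mod 29 = 6.
m₂ = c^(d_q) mod q: c ≡ 6 (mod 47), and 6^39 mod 47 = 12.
h = q_inv·(m₁ − m₂) mod p = 21·(6 − 12) mod 29 = 19.
m = m₂ + h·q = 12 + 19·47 = 905.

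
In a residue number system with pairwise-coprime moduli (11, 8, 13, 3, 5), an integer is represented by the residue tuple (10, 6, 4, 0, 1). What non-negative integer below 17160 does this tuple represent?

From x ≡ 10 (mod 11) write x = 10 + 11t. Substituting into x ≡ 6 (mod 8) gives 11t ≡ 4 (mod 8), and since 3⁻¹ ≡ 3 (mod 8), t ≡ 4. Hence x ≡ 10 + 11·4 = 54 (mod 88).
From x ≡ 54 (mod 88) write x = 54 + 88t. Substituting into x ≡ 4 (mod 13) gives 88t ≡ 2 (mod 13), and since 10⁻¹ ≡ 4 (mod 13), t ≡ 8. Hence x ≡ 54 + 88·8 = 758 (mod 1144).
From x ≡ 758 (mod 1144) write x = 758 + 1144t. Substituting into x ≡ 0 (mod 3) gives 1144t ≡ 1 (mod 3), and since 1⁻¹ ≡ 1 (mod 3), t ≡ 1. Hence x ≡ 758 + 1144·1 = 1902 (mod 3432).
From x ≡ 1902 (mod 3432) write x = 1902 + 3432t. Substituting into x ≡ 1 (mod 5) gives 3432t ≡ 4 (mod 5), and since 2⁻¹ ≡ 3 (mod 5), t ≡ 2. Hence x ≡ 1902 + 3432·2 = 8766 (mod 17160).

8766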